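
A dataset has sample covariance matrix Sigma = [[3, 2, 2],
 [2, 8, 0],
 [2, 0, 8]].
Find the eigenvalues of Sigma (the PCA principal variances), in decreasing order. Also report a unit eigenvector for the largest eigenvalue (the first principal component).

Step 1 — characteristic polynomial p(λ) = det(λI - Sigma) = λ³ - tr·λ² + c_1·λ - det, where tr = trace, c_1 = sum of the principal 2×2 minors, det = det(Sigma):
  tr = 3 + 8 + 8 = 19,
  c_1 = (3·8 - (2)²) + (3·8 - (2)²) + (8·8 - (0)²) = 20 + 20 + 64 = 104,
  det = 3·(8·8 - (0)²) - (2)·((2)·8 - (0)·(2)) + (2)·((2)·(0) - 8·(2)) = 3·(64) - (2)·(16) + (2)·(-16) = 128.
  So p(λ) = λ³ - 19λ² + 104λ - 128.
Step 2 — look for an integer root (rational root theorem: any rational root is an integer divisor of 128). Testing λ = 8:
  p(8) = 512 - 1216 + 832 - 128 = 0  ✓
  Dividing out (λ - 8): p(λ) = (λ - 8)(λ² - 11λ + 16).
Step 3 — remaining eigenvalues from the quadratic λ² - 11λ + 16 = 0:
  Δ = 11² - 4·16 = 121 - 64 = 57,  λ = (11 ± √57)/2 = (11 ± 7.5498)/2 ≈ 9.2749 or 1.7251.
  Sorted: λ_1 = 9.2749,  λ_2 = 8,  λ_3 = 1.7251  (check: sum = 19 = tr ✓).

Step 4 — unit eigenvector for λ_1 ≈ 9.2749: v spans the null space of (Sigma - λ_1 I), whose rows are
  r_1 = (-6.2749, 2, 2),  r_2 = (2, -1.2749, 0),  r_3 = (2, 0, -1.2749).
  v is orthogonal to every row, so take v ∝ r_1 × r_2 = ((2)·(0) - (2)·(-1.2749), (2)·(2) - (-6.2749)·(0), (-6.2749)·(-1.2749) - (2)·(2)) ≈ (2.5498, 4, 4).
  Let u = (2.5498, 4, 4).
  ||u|| = √((2.5498)² + (4)² + (4)²) = √(38.5017) ≈ 6.205,  v_1 = u/||u|| ≈ (0.4109, 0.6446, 0.6446) (||v_1|| = 1).

λ_1 = 9.2749,  λ_2 = 8,  λ_3 = 1.7251;  v_1 ≈ (0.4109, 0.6446, 0.6446)


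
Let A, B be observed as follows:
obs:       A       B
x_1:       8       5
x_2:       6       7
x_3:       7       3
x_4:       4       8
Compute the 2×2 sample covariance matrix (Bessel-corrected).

Step 1 — column means:
  mean(A) = (8 + 6 + 7 + 4) / 4 = 25/4 = 6.25
  mean(B) = (5 + 7 + 3 + 8) / 4 = 23/4 = 5.75

Step 2 — sample covariance S[i,j] = (1/(n-1)) · Σ_k (x_{k,i} - mean_i) · (x_{k,j} - mean_j), with n-1 = 3.
  S[A,A] = ((1.75)·(1.75) + (-0.25)·(-0.25) + (0.75)·(0.75) + (-2.25)·(-2.25)) / 3 = 8.75/3 = 2.9167
  S[A,B] = ((1.75)·(-0.75) + (-0.25)·(1.25) + (0.75)·(-2.75) + (-2.25)·(2.25)) / 3 = -8.75/3 = -2.9167
  S[B,B] = ((-0.75)·(-0.75) + (1.25)·(1.25) + (-2.75)·(-2.75) + (2.25)·(2.25)) / 3 = 14.75/3 = 4.9167

S is symmetric (S[j,i] = S[i,j]). Assembling:

S = [[2.9167, -2.9167],
 [-2.9167, 4.9167]]


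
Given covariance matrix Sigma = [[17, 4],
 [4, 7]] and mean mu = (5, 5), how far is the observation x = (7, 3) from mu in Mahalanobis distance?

Step 1 — centre the observation: (x - mu) = (2, -2).

Step 2 — invert Sigma. det(Sigma) = 17·7 - (4)² = 103.
  Sigma^{-1} = (1/det) · [[d, -b], [-b, a]] = [[0.068, -0.0388],
 [-0.0388, 0.165]].

Step 3 — form the quadratic (x - mu)^T · Sigma^{-1} · (x - mu):
  Sigma^{-1} · (x - mu) = (0.2136, -0.4078).
  (x - mu)^T · [Sigma^{-1} · (x - mu)] = (2)·(0.2136) + (-2)·(-0.4078) = 1.2427.

Step 4 — take square root: d = √(1.2427) ≈ 1.1148.

d(x, mu) = √(1.2427) ≈ 1.1148


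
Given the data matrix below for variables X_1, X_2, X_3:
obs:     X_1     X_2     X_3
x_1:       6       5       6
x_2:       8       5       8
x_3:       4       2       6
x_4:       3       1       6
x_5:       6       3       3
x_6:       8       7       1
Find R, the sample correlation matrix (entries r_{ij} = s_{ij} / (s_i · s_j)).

Step 1 — column means:
  mean(X_1) = (6 + 8 + 4 + 3 + 6 + 8) / 6 = 35/6 = 5.8333
  mean(X_2) = (5 + 5 + 2 + 1 + 3 + 7) / 6 = 23/6 = 3.8333
  mean(X_3) = (6 + 8 + 6 + 6 + 3 + 1) / 6 = 30/6 = 5

Step 2 — sample variances and covariances s[i,j] = (1/(n-1)) · Σ_k (x_{k,i} - mean_i) · (x_{k,j} - mean_j), with n-1 = 5:
  s[X_1,X_1] = ((0.1667)·(0.1667) + (2.1667)·(2.1667) + (-1.8333)·(-1.8333) + (-2.8333)·(-2.8333) + (0.1667)·(0.1667) + (2.1667)·(2.1667)) / 5 = 20.8333/5 = 4.1667
  s[X_1,X_2] = ((0.1667)·(1.1667) + (2.1667)·(1.1667) + (-1.8333)·(-1.8333) + (-2.8333)·(-2.8333) + (0.1667)·(-0.8333) + (2.1667)·(3.1667)) / 5 = 20.8333/5 = 4.1667
  s[X_1,X_3] = ((0.1667)·(1) + (2.1667)·(3) + (-1.8333)·(1) + (-2.8333)·(1) + (0.1667)·(-2) + (2.1667)·(-4)) / 5 = -7/5 = -1.4
  s[X_2,X_2] = ((1.1667)·(1.1667) + (1.1667)·(1.1667) + (-1.8333)·(-1.8333) + (-2.8333)·(-2.8333) + (-0.8333)·(-0.8333) + (3.1667)·(3.1667)) / 5 = 24.8333/5 = 4.9667
  s[X_2,X_3] = ((1.1667)·(1) + (1.1667)·(3) + (-1.8333)·(1) + (-2.8333)·(1) + (-0.8333)·(-2) + (3.1667)·(-4)) / 5 = -11/5 = -2.2
  s[X_3,X_3] = ((1)·(1) + (3)·(3) + (1)·(1) + (1)·(1) + (-2)·(-2) + (-4)·(-4)) / 5 = 32/5 = 6.4
  Sample standard deviations s_i = √(s[i,i]):
  s(X_1) = √(4.1667) = 2.0412
  s(X_2) = √(4.9667) = 2.2286
  s(X_3) = √(6.4) = 2.5298

Step 3 — r_{ij} = s_{ij} / (s_i · s_j):
  r[X_1,X_1] = 1 (diagonal).
  r[X_1,X_2] = 4.1667 / (2.0412 · 2.2286) = 4.1667 / 4.5491 = 0.9159
  r[X_1,X_3] = -1.4 / (2.0412 · 2.5298) = -1.4 / 5.164 = -0.2711
  r[X_2,X_2] = 1 (diagonal).
  r[X_2,X_3] = -2.2 / (2.2286 · 2.5298) = -2.2 / 5.638 = -0.3902
  r[X_3,X_3] = 1 (diagonal).

R is symmetric with unit diagonal. Assembling:

R = [[1, 0.9159, -0.2711],
 [0.9159, 1, -0.3902],
 [-0.2711, -0.3902, 1]]


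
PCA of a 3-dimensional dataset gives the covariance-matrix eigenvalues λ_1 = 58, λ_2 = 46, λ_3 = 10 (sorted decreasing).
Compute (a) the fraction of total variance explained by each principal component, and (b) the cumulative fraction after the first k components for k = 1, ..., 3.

Step 1 — total variance = trace(Sigma) = Σ λ_i = 58 + 46 + 10 = 114.

Step 2 — fraction explained by component i = λ_i / Σ λ:
  PC1: 58/114 = 0.5088
  PC2: 46/114 = 0.4035
  PC3: 10/114 = 0.0877

Step 3 — cumulative fraction after k components = (λ_1 + ... + λ_k) / Σ λ:
  k = 1: 58/114 = 0.5088
  k = 2: (58 + 46)/114 = 104/114 = 0.9123
  k = 3: (58 + 46 + 10)/114 = 114/114 = 1

Summary (fraction, with percent):

explained: PC1 0.5088 (50.88%), PC2 0.4035 (40.35%), PC3 0.0877 (8.77%);  cumulative: 0.5088, 0.9123, 1


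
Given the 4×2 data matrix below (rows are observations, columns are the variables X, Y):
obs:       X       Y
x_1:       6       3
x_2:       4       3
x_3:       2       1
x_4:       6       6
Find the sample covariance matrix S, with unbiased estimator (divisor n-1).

Step 1 — column means:
  mean(X) = (6 + 4 + 2 + 6) / 4 = 18/4 = 4.5
  mean(Y) = (3 + 3 + 1 + 6) / 4 = 13/4 = 3.25

Step 2 — sample covariance S[i,j] = (1/(n-1)) · Σ_k (x_{k,i} - mean_i) · (x_{k,j} - mean_j), with n-1 = 3.
  S[X,X] = ((1.5)·(1.5) + (-0.5)·(-0.5) + (-2.5)·(-2.5) + (1.5)·(1.5)) / 3 = 11/3 = 3.6667
  S[X,Y] = ((1.5)·(-0.25) + (-0.5)·(-0.25) + (-2.5)·(-2.25) + (1.5)·(2.75)) / 3 = 9.5/3 = 3.1667
  S[Y,Y] = ((-0.25)·(-0.25) + (-0.25)·(-0.25) + (-2.25)·(-2.25) + (2.75)·(2.75)) / 3 = 12.75/3 = 4.25

S is symmetric (S[j,i] = S[i,j]). Assembling:

S = [[3.6667, 3.1667],
 [3.1667, 4.25]]


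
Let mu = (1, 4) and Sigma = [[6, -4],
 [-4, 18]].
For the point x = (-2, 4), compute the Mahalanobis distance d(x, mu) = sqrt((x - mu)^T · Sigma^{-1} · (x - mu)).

Step 1 — centre the observation: (x - mu) = (-3, 0).

Step 2 — invert Sigma. det(Sigma) = 6·18 - (-4)² = 92.
  Sigma^{-1} = (1/det) · [[d, -b], [-b, a]] = [[0.1957, 0.0435],
 [0.0435, 0.0652]].

Step 3 — form the quadratic (x - mu)^T · Sigma^{-1} · (x - mu):
  Sigma^{-1} · (x - mu) = (-0.587, -0.1304).
  (x - mu)^T · [Sigma^{-1} · (x - mu)] = (-3)·(-0.587) + (0)·(-0.1304) = 1.7609.

Step 4 — take square root: d = √(1.7609) ≈ 1.327.

d(x, mu) = √(1.7609) ≈ 1.327


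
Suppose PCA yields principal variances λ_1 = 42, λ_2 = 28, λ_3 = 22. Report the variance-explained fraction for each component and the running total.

Step 1 — total variance = trace(Sigma) = Σ λ_i = 42 + 28 + 22 = 92.

Step 2 — fraction explained by component i = λ_i / Σ λ:
  PC1: 42/92 = 0.4565
  PC2: 28/92 = 0.3043
  PC3: 22/92 = 0.2391

Step 3 — cumulative fraction after k components = (λ_1 + ... + λ_k) / Σ λ:
  k = 1: 42/92 = 0.4565
  k = 2: (42 + 28)/92 = 70/92 = 0.7609
  k = 3: (42 + 28 + 22)/92 = 92/92 = 1

Summary (fraction, with percent):

explained: PC1 0.4565 (45.65%), PC2 0.3043 (30.43%), PC3 0.2391 (23.91%);  cumulative: 0.4565, 0.7609, 1


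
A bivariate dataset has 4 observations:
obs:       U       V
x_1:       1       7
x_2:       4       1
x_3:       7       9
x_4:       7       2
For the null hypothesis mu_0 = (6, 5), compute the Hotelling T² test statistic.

Step 1 — sample mean vector:
  mean(U) = (1 + 4 + 7 + 7) / 4 = 19/4 = 4.75
  mean(V) = (7 + 1 + 9 + 2) / 4 = 19/4 = 4.75
  x̄ = (4.75, 4.75),  deviation x̄ - mu_0 = (4.75, 4.75) - (6, 5) = (-1.25, -0.25).

Step 2 — sample covariance matrix, S[i,j] = (1/(n-1)) · Σ_k (x_{k,i} - mean_i) · (x_{k,j} - mean_j), divisor n-1 = 3:
  S[U,U] = ((-3.75)·(-3.75) + (-0.75)·(-0.75) + (2.25)·(2.25) + (2.25)·(2.25)) / 3 = 24.75/3 = 8.25
  S[U,V] = ((-3.75)·(2.25) + (-0.75)·(-3.75) + (2.25)·(4.25) + (2.25)·(-2.75)) / 3 = -2.25/3 = -0.75
  S[V,V] = ((2.25)·(2.25) + (-3.75)·(-3.75) + (4.25)·(4.25) + (-2.75)·(-2.75)) / 3 = 44.75/3 = 14.9167
  S = [[8.25, -0.75],
 [-0.75, 14.9167]].

Step 3 — invert S. det(S) = 8.25·14.9167 - (-0.75)² = 122.5.
  S^{-1} = (1/det) · [[d, -b], [-b, a]] = [[0.1218, 0.0061],
 [0.0061, 0.0673]].

Step 4 — quadratic form (x̄ - mu_0)^T · S^{-1} · (x̄ - mu_0):
  S^{-1} · (x̄ - mu_0) = (-0.1537, -0.0245),
  (x̄ - mu_0)^T · [...] = (-1.25)·(-0.1537) + (-0.25)·(-0.0245) = 0.1983.

Step 5 — scale by n: T² = 4 · 0.1983 = 0.7932.

T² ≈ 0.7932


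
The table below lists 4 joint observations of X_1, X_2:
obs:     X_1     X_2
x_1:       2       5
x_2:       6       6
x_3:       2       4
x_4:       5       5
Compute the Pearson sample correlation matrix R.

Step 1 — column means:
  mean(X_1) = (2 + 6 + 2 + 5) / 4 = 15/4 = 3.75
  mean(X_2) = (5 + 6 + 4 + 5) / 4 = 20/4 = 5

Step 2 — sample variances and covariances s[i,j] = (1/(n-1)) · Σ_k (x_{k,i} - mean_i) · (x_{k,j} - mean_j), with n-1 = 3:
  s[X_1,X_1] = ((-1.75)·(-1.75) + (2.25)·(2.25) + (-1.75)·(-1.75) + (1.25)·(1.25)) / 3 = 12.75/3 = 4.25
  s[X_1,X_2] = ((-1.75)·(0) + (2.25)·(1) + (-1.75)·(-1) + (1.25)·(0)) / 3 = 4/3 = 1.3333
  s[X_2,X_2] = ((0)·(0) + (1)·(1) + (-1)·(-1) + (0)·(0)) / 3 = 2/3 = 0.6667
  Sample standard deviations s_i = √(s[i,i]):
  s(X_1) = √(4.25) = 2.0616
  s(X_2) = √(0.6667) = 0.8165

Step 3 — r_{ij} = s_{ij} / (s_i · s_j):
  r[X_1,X_1] = 1 (diagonal).
  r[X_1,X_2] = 1.3333 / (2.0616 · 0.8165) = 1.3333 / 1.6833 = 0.7921
  r[X_2,X_2] = 1 (diagonal).

R is symmetric with unit diagonal. Assembling:

R = [[1, 0.7921],
 [0.7921, 1]]


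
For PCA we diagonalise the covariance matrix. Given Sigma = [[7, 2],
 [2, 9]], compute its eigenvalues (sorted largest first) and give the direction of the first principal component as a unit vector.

Step 1 — characteristic polynomial of 2×2 Sigma:
  det(Sigma - λI) = λ² - trace · λ + det = 0.
  trace = 7 + 9 = 16, det = 7·9 - (2)² = 59.
Step 2 — discriminant:
  Δ = trace² - 4·det = 256 - 236 = 20.
Step 3 — eigenvalues:
  λ = (trace ± √Δ)/2 = (16 ± 4.4721)/2,
  λ_1 = 10.2361,  λ_2 = 5.7639.

Step 4 — unit eigenvector for λ_1: solve (Sigma - λ_1 I)v = 0. First row:
  (7 - 10.2361)·v_x + (2)·v_y = 0, i.e. (-3.2361)·v_x + (2)·v_y = 0,
  so v ∝ (b, λ_1 - a) = (2, 3.2361) = u.
  ||u|| = √((2)² + (3.2361)²) = √(14.4721) ≈ 3.8042,
  v_1 = u/||u|| ≈ (0.5257, 0.8507) (||v_1|| = 1).

λ_1 = 10.2361,  λ_2 = 5.7639;  v_1 ≈ (0.5257, 0.8507)


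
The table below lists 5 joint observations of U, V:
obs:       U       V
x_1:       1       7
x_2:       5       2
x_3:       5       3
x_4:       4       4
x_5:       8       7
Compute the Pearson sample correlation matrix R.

Step 1 — column means:
  mean(U) = (1 + 5 + 5 + 4 + 8) / 5 = 23/5 = 4.6
  mean(V) = (7 + 2 + 3 + 4 + 7) / 5 = 23/5 = 4.6

Step 2 — sample variances and covariances s[i,j] = (1/(n-1)) · Σ_k (x_{k,i} - mean_i) · (x_{k,j} - mean_j), with n-1 = 4:
  s[U,U] = ((-3.6)·(-3.6) + (0.4)·(0.4) + (0.4)·(0.4) + (-0.6)·(-0.6) + (3.4)·(3.4)) / 4 = 25.2/4 = 6.3
  s[U,V] = ((-3.6)·(2.4) + (0.4)·(-2.6) + (0.4)·(-1.6) + (-0.6)·(-0.6) + (3.4)·(2.4)) / 4 = -1.8/4 = -0.45
  s[V,V] = ((2.4)·(2.4) + (-2.6)·(-2.6) + (-1.6)·(-1.6) + (-0.6)·(-0.6) + (2.4)·(2.4)) / 4 = 21.2/4 = 5.3
  Sample standard deviations s_i = √(s[i,i]):
  s(U) = √(6.3) = 2.51
  s(V) = √(5.3) = 2.3022

Step 3 — r_{ij} = s_{ij} / (s_i · s_j):
  r[U,U] = 1 (diagonal).
  r[U,V] = -0.45 / (2.51 · 2.3022) = -0.45 / 5.7784 = -0.0779
  r[V,V] = 1 (diagonal).

R is symmetric with unit diagonal. Assembling:

R = [[1, -0.0779],
 [-0.0779, 1]]


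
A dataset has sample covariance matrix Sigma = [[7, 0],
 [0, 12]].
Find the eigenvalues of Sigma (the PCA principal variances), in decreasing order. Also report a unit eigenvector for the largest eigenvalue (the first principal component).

Step 1 — characteristic polynomial of 2×2 Sigma:
  det(Sigma - λI) = λ² - trace · λ + det = 0.
  trace = 7 + 12 = 19, det = 7·12 - (0)² = 84.
Step 2 — discriminant:
  Δ = trace² - 4·det = 361 - 336 = 25.
Step 3 — eigenvalues:
  λ = (trace ± √Δ)/2 = (19 ± 5)/2,
  λ_1 = 12,  λ_2 = 7.

Step 4 — unit eigenvector for λ_1: Sigma is diagonal, so its eigenvectors are the coordinate axes. λ_1 = 12 is the diagonal entry on the second coordinate axis, hence
  v_1 = (0, 1) (||v_1|| = 1).

λ_1 = 12,  λ_2 = 7;  v_1 ≈ (0, 1)


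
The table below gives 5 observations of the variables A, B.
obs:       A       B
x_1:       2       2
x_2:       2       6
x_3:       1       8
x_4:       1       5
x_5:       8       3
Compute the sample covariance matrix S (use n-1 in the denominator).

Step 1 — column means:
  mean(A) = (2 + 2 + 1 + 1 + 8) / 5 = 14/5 = 2.8
  mean(B) = (2 + 6 + 8 + 5 + 3) / 5 = 24/5 = 4.8

Step 2 — sample covariance S[i,j] = (1/(n-1)) · Σ_k (x_{k,i} - mean_i) · (x_{k,j} - mean_j), with n-1 = 4.
  S[A,A] = ((-0.8)·(-0.8) + (-0.8)·(-0.8) + (-1.8)·(-1.8) + (-1.8)·(-1.8) + (5.2)·(5.2)) / 4 = 34.8/4 = 8.7
  S[A,B] = ((-0.8)·(-2.8) + (-0.8)·(1.2) + (-1.8)·(3.2) + (-1.8)·(0.2) + (5.2)·(-1.8)) / 4 = -14.2/4 = -3.55
  S[B,B] = ((-2.8)·(-2.8) + (1.2)·(1.2) + (3.2)·(3.2) + (0.2)·(0.2) + (-1.8)·(-1.8)) / 4 = 22.8/4 = 5.7

S is symmetric (S[j,i] = S[i,j]). Assembling:

S = [[8.7, -3.55],
 [-3.55, 5.7]]


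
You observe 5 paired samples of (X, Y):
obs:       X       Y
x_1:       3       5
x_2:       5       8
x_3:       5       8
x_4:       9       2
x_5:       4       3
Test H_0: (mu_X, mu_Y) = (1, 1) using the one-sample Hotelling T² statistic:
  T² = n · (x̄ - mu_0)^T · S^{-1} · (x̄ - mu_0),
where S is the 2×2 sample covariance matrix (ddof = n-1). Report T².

Step 1 — sample mean vector:
  mean(X) = (3 + 5 + 5 + 9 + 4) / 5 = 26/5 = 5.2
  mean(Y) = (5 + 8 + 8 + 2 + 3) / 5 = 26/5 = 5.2
  x̄ = (5.2, 5.2),  deviation x̄ - mu_0 = (5.2, 5.2) - (1, 1) = (4.2, 4.2).

Step 2 — sample covariance matrix, S[i,j] = (1/(n-1)) · Σ_k (x_{k,i} - mean_i) · (x_{k,j} - mean_j), divisor n-1 = 4:
  S[X,X] = ((-2.2)·(-2.2) + (-0.2)·(-0.2) + (-0.2)·(-0.2) + (3.8)·(3.8) + (-1.2)·(-1.2)) / 4 = 20.8/4 = 5.2
  S[X,Y] = ((-2.2)·(-0.2) + (-0.2)·(2.8) + (-0.2)·(2.8) + (3.8)·(-3.2) + (-1.2)·(-2.2)) / 4 = -10.2/4 = -2.55
  S[Y,Y] = ((-0.2)·(-0.2) + (2.8)·(2.8) + (2.8)·(2.8) + (-3.2)·(-3.2) + (-2.2)·(-2.2)) / 4 = 30.8/4 = 7.7
  S = [[5.2, -2.55],
 [-2.55, 7.7]].

Step 3 — invert S. det(S) = 5.2·7.7 - (-2.55)² = 33.5375.
  S^{-1} = (1/det) · [[d, -b], [-b, a]] = [[0.2296, 0.076],
 [0.076, 0.1551]].

Step 4 — quadratic form (x̄ - mu_0)^T · S^{-1} · (x̄ - mu_0):
  S^{-1} · (x̄ - mu_0) = (1.2836, 0.9706),
  (x̄ - mu_0)^T · [...] = (4.2)·(1.2836) + (4.2)·(0.9706) = 9.4676.

Step 5 — scale by n: T² = 5 · 9.4676 = 47.3381.

T² ≈ 47.3381


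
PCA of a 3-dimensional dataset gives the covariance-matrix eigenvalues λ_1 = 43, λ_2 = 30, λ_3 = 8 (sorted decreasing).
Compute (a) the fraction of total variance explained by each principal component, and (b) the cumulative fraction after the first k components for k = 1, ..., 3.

Step 1 — total variance = trace(Sigma) = Σ λ_i = 43 + 30 + 8 = 81.

Step 2 — fraction explained by component i = λ_i / Σ λ:
  PC1: 43/81 = 0.5309
  PC2: 30/81 = 0.3704
  PC3: 8/81 = 0.0988

Step 3 — cumulative fraction after k components = (λ_1 + ... + λ_k) / Σ λ:
  k = 1: 43/81 = 0.5309
  k = 2: (43 + 30)/81 = 73/81 = 0.9012
  k = 3: (43 + 30 + 8)/81 = 81/81 = 1

Summary (fraction, with percent):

explained: PC1 0.5309 (53.09%), PC2 0.3704 (37.04%), PC3 0.0988 (9.88%);  cumulative: 0.5309, 0.9012, 1


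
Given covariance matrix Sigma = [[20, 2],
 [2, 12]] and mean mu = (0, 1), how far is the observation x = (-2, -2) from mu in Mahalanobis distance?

Step 1 — centre the observation: (x - mu) = (-2, -3).

Step 2 — invert Sigma. det(Sigma) = 20·12 - (2)² = 236.
  Sigma^{-1} = (1/det) · [[d, -b], [-b, a]] = [[0.0508, -0.0085],
 [-0.0085, 0.0847]].

Step 3 — form the quadratic (x - mu)^T · Sigma^{-1} · (x - mu):
  Sigma^{-1} · (x - mu) = (-0.0763, -0.2373).
  (x - mu)^T · [Sigma^{-1} · (x - mu)] = (-2)·(-0.0763) + (-3)·(-0.2373) = 0.8644.

Step 4 — take square root: d = √(0.8644) ≈ 0.9297.

d(x, mu) = √(0.8644) ≈ 0.9297


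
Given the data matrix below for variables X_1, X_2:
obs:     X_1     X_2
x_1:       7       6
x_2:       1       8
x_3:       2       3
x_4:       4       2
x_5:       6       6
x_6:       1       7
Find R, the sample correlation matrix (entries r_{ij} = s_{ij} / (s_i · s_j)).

Step 1 — column means:
  mean(X_1) = (7 + 1 + 2 + 4 + 6 + 1) / 6 = 21/6 = 3.5
  mean(X_2) = (6 + 8 + 3 + 2 + 6 + 7) / 6 = 32/6 = 5.3333

Step 2 — sample variances and covariances s[i,j] = (1/(n-1)) · Σ_k (x_{k,i} - mean_i) · (x_{k,j} - mean_j), with n-1 = 5:
  s[X_1,X_1] = ((3.5)·(3.5) + (-2.5)·(-2.5) + (-1.5)·(-1.5) + (0.5)·(0.5) + (2.5)·(2.5) + (-2.5)·(-2.5)) / 5 = 33.5/5 = 6.7
  s[X_1,X_2] = ((3.5)·(0.6667) + (-2.5)·(2.6667) + (-1.5)·(-2.3333) + (0.5)·(-3.3333) + (2.5)·(0.6667) + (-2.5)·(1.6667)) / 5 = -5/5 = -1
  s[X_2,X_2] = ((0.6667)·(0.6667) + (2.6667)·(2.6667) + (-2.3333)·(-2.3333) + (-3.3333)·(-3.3333) + (0.6667)·(0.6667) + (1.6667)·(1.6667)) / 5 = 27.3333/5 = 5.4667
  Sample standard deviations s_i = √(s[i,i]):
  s(X_1) = √(6.7) = 2.5884
  s(X_2) = √(5.4667) = 2.3381

Step 3 — r_{ij} = s_{ij} / (s_i · s_j):
  r[X_1,X_1] = 1 (diagonal).
  r[X_1,X_2] = -1 / (2.5884 · 2.3381) = -1 / 6.052 = -0.1652
  r[X_2,X_2] = 1 (diagonal).

R is symmetric with unit diagonal. Assembling:

R = [[1, -0.1652],
 [-0.1652, 1]]


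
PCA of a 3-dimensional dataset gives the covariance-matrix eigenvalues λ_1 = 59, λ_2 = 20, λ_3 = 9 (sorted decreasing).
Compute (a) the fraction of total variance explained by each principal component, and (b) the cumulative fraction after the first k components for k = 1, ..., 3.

Step 1 — total variance = trace(Sigma) = Σ λ_i = 59 + 20 + 9 = 88.

Step 2 — fraction explained by component i = λ_i / Σ λ:
  PC1: 59/88 = 0.6705
  PC2: 20/88 = 0.2273
  PC3: 9/88 = 0.1023

Step 3 — cumulative fraction after k components = (λ_1 + ... + λ_k) / Σ λ:
  k = 1: 59/88 = 0.6705
  k = 2: (59 + 20)/88 = 79/88 = 0.8977
  k = 3: (59 + 20 + 9)/88 = 88/88 = 1

Summary (fraction, with percent):

explained: PC1 0.6705 (67.05%), PC2 0.2273 (22.73%), PC3 0.1023 (10.23%);  cumulative: 0.6705, 0.8977, 1


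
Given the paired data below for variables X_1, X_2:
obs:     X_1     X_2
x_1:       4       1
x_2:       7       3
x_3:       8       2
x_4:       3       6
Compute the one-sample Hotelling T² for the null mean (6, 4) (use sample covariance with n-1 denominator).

Step 1 — sample mean vector:
  mean(X_1) = (4 + 7 + 8 + 3) / 4 = 22/4 = 5.5
  mean(X_2) = (1 + 3 + 2 + 6) / 4 = 12/4 = 3
  x̄ = (5.5, 3),  deviation x̄ - mu_0 = (5.5, 3) - (6, 4) = (-0.5, -1).

Step 2 — sample covariance matrix, S[i,j] = (1/(n-1)) · Σ_k (x_{k,i} - mean_i) · (x_{k,j} - mean_j), divisor n-1 = 3:
  S[X_1,X_1] = ((-1.5)·(-1.5) + (1.5)·(1.5) + (2.5)·(2.5) + (-2.5)·(-2.5)) / 3 = 17/3 = 5.6667
  S[X_1,X_2] = ((-1.5)·(-2) + (1.5)·(0) + (2.5)·(-1) + (-2.5)·(3)) / 3 = -7/3 = -2.3333
  S[X_2,X_2] = ((-2)·(-2) + (0)·(0) + (-1)·(-1) + (3)·(3)) / 3 = 14/3 = 4.6667
  S = [[5.6667, -2.3333],
 [-2.3333, 4.6667]].

Step 3 — invert S. det(S) = 5.6667·4.6667 - (-2.3333)² = 21.
  S^{-1} = (1/det) · [[d, -b], [-b, a]] = [[0.2222, 0.1111],
 [0.1111, 0.2698]].

Step 4 — quadratic form (x̄ - mu_0)^T · S^{-1} · (x̄ - mu_0):
  S^{-1} · (x̄ - mu_0) = (-0.2222, -0.3254),
  (x̄ - mu_0)^T · [...] = (-0.5)·(-0.2222) + (-1)·(-0.3254) = 0.4365.

Step 5 — scale by n: T² = 4 · 0.4365 = 1.746.

T² ≈ 1.746


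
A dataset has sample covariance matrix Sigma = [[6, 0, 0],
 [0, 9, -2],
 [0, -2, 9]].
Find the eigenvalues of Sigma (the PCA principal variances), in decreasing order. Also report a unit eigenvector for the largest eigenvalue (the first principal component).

Step 1 — characteristic polynomial p(λ) = det(λI - Sigma) = λ³ - tr·λ² + c_1·λ - det, where tr = trace, c_1 = sum of the principal 2×2 minors, det = det(Sigma):
  tr = 6 + 9 + 9 = 24,
  c_1 = (6·9 - (0)²) + (6·9 - (0)²) + (9·9 - (-2)²) = 54 + 54 + 77 = 185,
  det = 6·(9·9 - (-2)²) - (0)·((0)·9 - (-2)·(0)) + (0)·((0)·(-2) - 9·(0)) = 6·(77) - (0)·(0) + (0)·(0) = 462.
  So p(λ) = λ³ - 24λ² + 185λ - 462.
Step 2 — look for an integer root (rational root theorem: any rational root is an integer divisor of 462). Testing λ = 6:
  p(6) = 216 - 864 + 1110 - 462 = 0  ✓
  Dividing out (λ - 6): p(λ) = (λ - 6)(λ² - 18λ + 77).
Step 3 — remaining eigenvalues from the quadratic λ² - 18λ + 77 = 0:
  Δ = 18² - 4·77 = 324 - 308 = 16,  λ = (18 ± √16)/2 = (18 ± 4)/2 = 11 or 7.
  Sorted: λ_1 = 11,  λ_2 = 7,  λ_3 = 6  (check: sum = 24 = tr ✓).

Step 4 — unit eigenvector for λ_1 = 11: v spans the null space of (Sigma - λ_1 I), whose rows are
  r_1 = (-5, 0, 0),  r_2 = (0, -2, -2),  r_3 = (0, -2, -2).
  v is orthogonal to every row, so take v ∝ r_1 × r_2 = ((0)·(-2) - (0)·(-2), (0)·(0) - (-5)·(-2), (-5)·(-2) - (0)·(0)) = (0, -10, 10).
  Rescale (divide by 10; multiply by -1 so the first nonzero entry is positive): u = (0, 1, -1).
  ||u|| = √((0)² + (1)² + (-1)²) = √(2) ≈ 1.4142,  v_1 = u/||u|| ≈ (0, 0.7071, -0.7071) (||v_1|| = 1).

λ_1 = 11,  λ_2 = 7,  λ_3 = 6;  v_1 ≈ (0, 0.7071, -0.7071)


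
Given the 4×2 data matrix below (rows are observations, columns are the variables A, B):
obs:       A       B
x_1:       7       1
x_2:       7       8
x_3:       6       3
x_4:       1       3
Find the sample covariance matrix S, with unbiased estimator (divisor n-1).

Step 1 — column means:
  mean(A) = (7 + 7 + 6 + 1) / 4 = 21/4 = 5.25
  mean(B) = (1 + 8 + 3 + 3) / 4 = 15/4 = 3.75

Step 2 — sample covariance S[i,j] = (1/(n-1)) · Σ_k (x_{k,i} - mean_i) · (x_{k,j} - mean_j), with n-1 = 3.
  S[A,A] = ((1.75)·(1.75) + (1.75)·(1.75) + (0.75)·(0.75) + (-4.25)·(-4.25)) / 3 = 24.75/3 = 8.25
  S[A,B] = ((1.75)·(-2.75) + (1.75)·(4.25) + (0.75)·(-0.75) + (-4.25)·(-0.75)) / 3 = 5.25/3 = 1.75
  S[B,B] = ((-2.75)·(-2.75) + (4.25)·(4.25) + (-0.75)·(-0.75) + (-0.75)·(-0.75)) / 3 = 26.75/3 = 8.9167

S is symmetric (S[j,i] = S[i,j]). Assembling:

S = [[8.25, 1.75],
 [1.75, 8.9167]]


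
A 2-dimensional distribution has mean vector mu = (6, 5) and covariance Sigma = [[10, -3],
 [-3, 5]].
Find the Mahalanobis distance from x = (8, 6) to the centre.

Step 1 — centre the observation: (x - mu) = (2, 1).

Step 2 — invert Sigma. det(Sigma) = 10·5 - (-3)² = 41.
  Sigma^{-1} = (1/det) · [[d, -b], [-b, a]] = [[0.122, 0.0732],
 [0.0732, 0.2439]].

Step 3 — form the quadratic (x - mu)^T · Sigma^{-1} · (x - mu):
  Sigma^{-1} · (x - mu) = (0.3171, 0.3902).
  (x - mu)^T · [Sigma^{-1} · (x - mu)] = (2)·(0.3171) + (1)·(0.3902) = 1.0244.

Step 4 — take square root: d = √(1.0244) ≈ 1.0121.

d(x, mu) = √(1.0244) ≈ 1.0121


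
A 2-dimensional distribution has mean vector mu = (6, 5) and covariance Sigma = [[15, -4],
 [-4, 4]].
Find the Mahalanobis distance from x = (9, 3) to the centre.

Step 1 — centre the observation: (x - mu) = (3, -2).

Step 2 — invert Sigma. det(Sigma) = 15·4 - (-4)² = 44.
  Sigma^{-1} = (1/det) · [[d, -b], [-b, a]] = [[0.0909, 0.0909],
 [0.0909, 0.3409]].

Step 3 — form the quadratic (x - mu)^T · Sigma^{-1} · (x - mu):
  Sigma^{-1} · (x - mu) = (0.0909, -0.4091).
  (x - mu)^T · [Sigma^{-1} · (x - mu)] = (3)·(0.0909) + (-2)·(-0.4091) = 1.0909.

Step 4 — take square root: d = √(1.0909) ≈ 1.0445.

d(x, mu) = √(1.0909) ≈ 1.0445


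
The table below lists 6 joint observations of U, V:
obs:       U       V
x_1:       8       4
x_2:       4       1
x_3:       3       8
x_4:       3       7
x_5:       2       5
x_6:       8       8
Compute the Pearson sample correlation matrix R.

Step 1 — column means:
  mean(U) = (8 + 4 + 3 + 3 + 2 + 8) / 6 = 28/6 = 4.6667
  mean(V) = (4 + 1 + 8 + 7 + 5 + 8) / 6 = 33/6 = 5.5

Step 2 — sample variances and covariances s[i,j] = (1/(n-1)) · Σ_k (x_{k,i} - mean_i) · (x_{k,j} - mean_j), with n-1 = 5:
  s[U,U] = ((3.3333)·(3.3333) + (-0.6667)·(-0.6667) + (-1.6667)·(-1.6667) + (-1.6667)·(-1.6667) + (-2.6667)·(-2.6667) + (3.3333)·(3.3333)) / 5 = 35.3333/5 = 7.0667
  s[U,V] = ((3.3333)·(-1.5) + (-0.6667)·(-4.5) + (-1.6667)·(2.5) + (-1.6667)·(1.5) + (-2.6667)·(-0.5) + (3.3333)·(2.5)) / 5 = 1/5 = 0.2
  s[V,V] = ((-1.5)·(-1.5) + (-4.5)·(-4.5) + (2.5)·(2.5) + (1.5)·(1.5) + (-0.5)·(-0.5) + (2.5)·(2.5)) / 5 = 37.5/5 = 7.5
  Sample standard deviations s_i = √(s[i,i]):
  s(U) = √(7.0667) = 2.6583
  s(V) = √(7.5) = 2.7386

Step 3 — r_{ij} = s_{ij} / (s_i · s_j):
  r[U,U] = 1 (diagonal).
  r[U,V] = 0.2 / (2.6583 · 2.7386) = 0.2 / 7.2801 = 0.0275
  r[V,V] = 1 (diagonal).

R is symmetric with unit diagonal. Assembling:

R = [[1, 0.0275],
 [0.0275, 1]]


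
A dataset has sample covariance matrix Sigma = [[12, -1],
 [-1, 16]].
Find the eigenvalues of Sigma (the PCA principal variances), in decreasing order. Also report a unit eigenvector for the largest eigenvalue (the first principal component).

Step 1 — characteristic polynomial of 2×2 Sigma:
  det(Sigma - λI) = λ² - trace · λ + det = 0.
  trace = 12 + 16 = 28, det = 12·16 - (-1)² = 191.
Step 2 — discriminant:
  Δ = trace² - 4·det = 784 - 764 = 20.
Step 3 — eigenvalues:
  λ = (trace ± √Δ)/2 = (28 ± 4.4721)/2,
  λ_1 = 16.2361,  λ_2 = 11.7639.

Step 4 — unit eigenvector for λ_1: solve (Sigma - λ_1 I)v = 0. First row:
  (12 - 16.2361)·v_x + (-1)·v_y = 0, i.e. (-4.2361)·v_x + (-1)·v_y = 0,
  so v ∝ (b, λ_1 - a) = (-1, 4.2361); multiply by -1 so the first entry is positive: u = (1, -4.2361).
  ||u|| = √((1)² + (-4.2361)²) = √(18.9443) ≈ 4.3525,
  v_1 = u/||u|| ≈ (0.2298, -0.9732) (||v_1|| = 1).

λ_1 = 16.2361,  λ_2 = 11.7639;  v_1 ≈ (0.2298, -0.9732)


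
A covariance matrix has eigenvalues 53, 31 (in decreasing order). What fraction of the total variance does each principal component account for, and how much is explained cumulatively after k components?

Step 1 — total variance = trace(Sigma) = Σ λ_i = 53 + 31 = 84.

Step 2 — fraction explained by component i = λ_i / Σ λ:
  PC1: 53/84 = 0.631
  PC2: 31/84 = 0.369

Step 3 — cumulative fraction after k components = (λ_1 + ... + λ_k) / Σ λ:
  k = 1: 53/84 = 0.631
  k = 2: (53 + 31)/84 = 84/84 = 1

Summary (fraction, with percent):

explained: PC1 0.631 (63.1%), PC2 0.369 (36.9%);  cumulative: 0.631, 1


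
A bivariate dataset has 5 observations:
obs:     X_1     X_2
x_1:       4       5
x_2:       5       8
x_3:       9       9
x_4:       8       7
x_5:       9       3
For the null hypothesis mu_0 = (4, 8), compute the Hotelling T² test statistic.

Step 1 — sample mean vector:
  mean(X_1) = (4 + 5 + 9 + 8 + 9) / 5 = 35/5 = 7
  mean(X_2) = (5 + 8 + 9 + 7 + 3) / 5 = 32/5 = 6.4
  x̄ = (7, 6.4),  deviation x̄ - mu_0 = (7, 6.4) - (4, 8) = (3, -1.6).

Step 2 — sample covariance matrix, S[i,j] = (1/(n-1)) · Σ_k (x_{k,i} - mean_i) · (x_{k,j} - mean_j), divisor n-1 = 4:
  S[X_1,X_1] = ((-3)·(-3) + (-2)·(-2) + (2)·(2) + (1)·(1) + (2)·(2)) / 4 = 22/4 = 5.5
  S[X_1,X_2] = ((-3)·(-1.4) + (-2)·(1.6) + (2)·(2.6) + (1)·(0.6) + (2)·(-3.4)) / 4 = 0/4 = 0
  S[X_2,X_2] = ((-1.4)·(-1.4) + (1.6)·(1.6) + (2.6)·(2.6) + (0.6)·(0.6) + (-3.4)·(-3.4)) / 4 = 23.2/4 = 5.8
  S = [[5.5, 0],
 [0, 5.8]].

Step 3 — invert S. det(S) = 5.5·5.8 - (0)² = 31.9.
  S^{-1} = (1/det) · [[d, -b], [-b, a]] = [[0.1818, 0],
 [0, 0.1724]].

Step 4 — quadratic form (x̄ - mu_0)^T · S^{-1} · (x̄ - mu_0):
  S^{-1} · (x̄ - mu_0) = (0.5455, -0.2759),
  (x̄ - mu_0)^T · [...] = (3)·(0.5455) + (-1.6)·(-0.2759) = 2.0777.

Step 5 — scale by n: T² = 5 · 2.0777 = 10.3887.

T² ≈ 10.3887


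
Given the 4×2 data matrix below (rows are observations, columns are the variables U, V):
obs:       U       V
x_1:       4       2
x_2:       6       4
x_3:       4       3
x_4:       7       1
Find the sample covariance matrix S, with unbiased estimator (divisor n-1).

Step 1 — column means:
  mean(U) = (4 + 6 + 4 + 7) / 4 = 21/4 = 5.25
  mean(V) = (2 + 4 + 3 + 1) / 4 = 10/4 = 2.5

Step 2 — sample covariance S[i,j] = (1/(n-1)) · Σ_k (x_{k,i} - mean_i) · (x_{k,j} - mean_j), with n-1 = 3.
  S[U,U] = ((-1.25)·(-1.25) + (0.75)·(0.75) + (-1.25)·(-1.25) + (1.75)·(1.75)) / 3 = 6.75/3 = 2.25
  S[U,V] = ((-1.25)·(-0.5) + (0.75)·(1.5) + (-1.25)·(0.5) + (1.75)·(-1.5)) / 3 = -1.5/3 = -0.5
  S[V,V] = ((-0.5)·(-0.5) + (1.5)·(1.5) + (0.5)·(0.5) + (-1.5)·(-1.5)) / 3 = 5/3 = 1.6667

S is symmetric (S[j,i] = S[i,j]). Assembling:

S = [[2.25, -0.5],
 [-0.5, 1.6667]]


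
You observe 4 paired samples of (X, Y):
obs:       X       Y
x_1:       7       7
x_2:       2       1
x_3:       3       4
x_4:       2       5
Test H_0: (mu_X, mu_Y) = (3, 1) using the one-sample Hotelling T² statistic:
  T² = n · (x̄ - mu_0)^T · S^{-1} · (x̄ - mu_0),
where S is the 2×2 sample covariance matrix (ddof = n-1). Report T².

Step 1 — sample mean vector:
  mean(X) = (7 + 2 + 3 + 2) / 4 = 14/4 = 3.5
  mean(Y) = (7 + 1 + 4 + 5) / 4 = 17/4 = 4.25
  x̄ = (3.5, 4.25),  deviation x̄ - mu_0 = (3.5, 4.25) - (3, 1) = (0.5, 3.25).

Step 2 — sample covariance matrix, S[i,j] = (1/(n-1)) · Σ_k (x_{k,i} - mean_i) · (x_{k,j} - mean_j), divisor n-1 = 3:
  S[X,X] = ((3.5)·(3.5) + (-1.5)·(-1.5) + (-0.5)·(-0.5) + (-1.5)·(-1.5)) / 3 = 17/3 = 5.6667
  S[X,Y] = ((3.5)·(2.75) + (-1.5)·(-3.25) + (-0.5)·(-0.25) + (-1.5)·(0.75)) / 3 = 13.5/3 = 4.5
  S[Y,Y] = ((2.75)·(2.75) + (-3.25)·(-3.25) + (-0.25)·(-0.25) + (0.75)·(0.75)) / 3 = 18.75/3 = 6.25
  S = [[5.6667, 4.5],
 [4.5, 6.25]].

Step 3 — invert S. det(S) = 5.6667·6.25 - (4.5)² = 15.1667.
  S^{-1} = (1/det) · [[d, -b], [-b, a]] = [[0.4121, -0.2967],
 [-0.2967, 0.3736]].

Step 4 — quadratic form (x̄ - mu_0)^T · S^{-1} · (x̄ - mu_0):
  S^{-1} · (x̄ - mu_0) = (-0.7582, 1.0659),
  (x̄ - mu_0)^T · [...] = (0.5)·(-0.7582) + (3.25)·(1.0659) = 3.0852.

Step 5 — scale by n: T² = 4 · 3.0852 = 12.3407.

T² ≈ 12.3407


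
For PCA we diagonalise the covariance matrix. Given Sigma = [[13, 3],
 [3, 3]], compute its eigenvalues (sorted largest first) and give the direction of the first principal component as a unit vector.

Step 1 — characteristic polynomial of 2×2 Sigma:
  det(Sigma - λI) = λ² - trace · λ + det = 0.
  trace = 13 + 3 = 16, det = 13·3 - (3)² = 30.
Step 2 — discriminant:
  Δ = trace² - 4·det = 256 - 120 = 136.
Step 3 — eigenvalues:
  λ = (trace ± √Δ)/2 = (16 ± 11.6619)/2,
  λ_1 = 13.831,  λ_2 = 2.169.

Step 4 — unit eigenvector for λ_1: solve (Sigma - λ_1 I)v = 0. First row:
  (13 - 13.831)·v_x + (3)·v_y = 0, i.e. (-0.831)·v_x + (3)·v_y = 0,
  so v ∝ (b, λ_1 - a) = (3, 0.831) = u.
  ||u|| = √((3)² + (0.831)²) = √(9.6905) ≈ 3.113,
  v_1 = u/||u|| ≈ (0.9637, 0.2669) (||v_1|| = 1).

λ_1 = 13.831,  λ_2 = 2.169;  v_1 ≈ (0.9637, 0.2669)


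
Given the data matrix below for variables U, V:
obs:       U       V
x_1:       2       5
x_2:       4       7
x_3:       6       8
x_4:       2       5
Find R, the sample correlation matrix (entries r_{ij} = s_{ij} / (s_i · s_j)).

Step 1 — column means:
  mean(U) = (2 + 4 + 6 + 2) / 4 = 14/4 = 3.5
  mean(V) = (5 + 7 + 8 + 5) / 4 = 25/4 = 6.25

Step 2 — sample variances and covariances s[i,j] = (1/(n-1)) · Σ_k (x_{k,i} - mean_i) · (x_{k,j} - mean_j), with n-1 = 3:
  s[U,U] = ((-1.5)·(-1.5) + (0.5)·(0.5) + (2.5)·(2.5) + (-1.5)·(-1.5)) / 3 = 11/3 = 3.6667
  s[U,V] = ((-1.5)·(-1.25) + (0.5)·(0.75) + (2.5)·(1.75) + (-1.5)·(-1.25)) / 3 = 8.5/3 = 2.8333
  s[V,V] = ((-1.25)·(-1.25) + (0.75)·(0.75) + (1.75)·(1.75) + (-1.25)·(-1.25)) / 3 = 6.75/3 = 2.25
  Sample standard deviations s_i = √(s[i,i]):
  s(U) = √(3.6667) = 1.9149
  s(V) = √(2.25) = 1.5

Step 3 — r_{ij} = s_{ij} / (s_i · s_j):
  r[U,U] = 1 (diagonal).
  r[U,V] = 2.8333 / (1.9149 · 1.5) = 2.8333 / 2.8723 = 0.9864
  r[V,V] = 1 (diagonal).

R is symmetric with unit diagonal. Assembling:

R = [[1, 0.9864],
 [0.9864, 1]]


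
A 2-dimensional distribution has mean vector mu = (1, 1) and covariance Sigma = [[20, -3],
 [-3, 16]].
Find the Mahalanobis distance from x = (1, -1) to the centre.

Step 1 — centre the observation: (x - mu) = (0, -2).

Step 2 — invert Sigma. det(Sigma) = 20·16 - (-3)² = 311.
  Sigma^{-1} = (1/det) · [[d, -b], [-b, a]] = [[0.0514, 0.0096],
 [0.0096, 0.0643]].

Step 3 — form the quadratic (x - mu)^T · Sigma^{-1} · (x - mu):
  Sigma^{-1} · (x - mu) = (-0.0193, -0.1286).
  (x - mu)^T · [Sigma^{-1} · (x - mu)] = (0)·(-0.0193) + (-2)·(-0.1286) = 0.2572.

Step 4 — take square root: d = √(0.2572) ≈ 0.5072.

d(x, mu) = √(0.2572) ≈ 0.5072


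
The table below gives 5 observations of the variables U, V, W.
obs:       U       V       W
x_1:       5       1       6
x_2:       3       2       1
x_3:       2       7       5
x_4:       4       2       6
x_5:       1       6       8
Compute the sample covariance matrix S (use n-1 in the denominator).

Step 1 — column means:
  mean(U) = (5 + 3 + 2 + 4 + 1) / 5 = 15/5 = 3
  mean(V) = (1 + 2 + 7 + 2 + 6) / 5 = 18/5 = 3.6
  mean(W) = (6 + 1 + 5 + 6 + 8) / 5 = 26/5 = 5.2

Step 2 — sample covariance S[i,j] = (1/(n-1)) · Σ_k (x_{k,i} - mean_i) · (x_{k,j} - mean_j), with n-1 = 4.
  S[U,U] = ((2)·(2) + (0)·(0) + (-1)·(-1) + (1)·(1) + (-2)·(-2)) / 4 = 10/4 = 2.5
  S[U,V] = ((2)·(-2.6) + (0)·(-1.6) + (-1)·(3.4) + (1)·(-1.6) + (-2)·(2.4)) / 4 = -15/4 = -3.75
  S[U,W] = ((2)·(0.8) + (0)·(-4.2) + (-1)·(-0.2) + (1)·(0.8) + (-2)·(2.8)) / 4 = -3/4 = -0.75
  S[V,V] = ((-2.6)·(-2.6) + (-1.6)·(-1.6) + (3.4)·(3.4) + (-1.6)·(-1.6) + (2.4)·(2.4)) / 4 = 29.2/4 = 7.3
  S[V,W] = ((-2.6)·(0.8) + (-1.6)·(-4.2) + (3.4)·(-0.2) + (-1.6)·(0.8) + (2.4)·(2.8)) / 4 = 9.4/4 = 2.35
  S[W,W] = ((0.8)·(0.8) + (-4.2)·(-4.2) + (-0.2)·(-0.2) + (0.8)·(0.8) + (2.8)·(2.8)) / 4 = 26.8/4 = 6.7

S is symmetric (S[j,i] = S[i,j]). Assembling:

S = [[2.5, -3.75, -0.75],
 [-3.75, 7.3, 2.35],
 [-0.75, 2.35, 6.7]]


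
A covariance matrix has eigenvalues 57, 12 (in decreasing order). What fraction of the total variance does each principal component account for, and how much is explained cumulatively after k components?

Step 1 — total variance = trace(Sigma) = Σ λ_i = 57 + 12 = 69.

Step 2 — fraction explained by component i = λ_i / Σ λ:
  PC1: 57/69 = 0.8261
  PC2: 12/69 = 0.1739

Step 3 — cumulative fraction after k components = (λ_1 + ... + λ_k) / Σ λ:
  k = 1: 57/69 = 0.8261
  k = 2: (57 + 12)/69 = 69/69 = 1

Summary (fraction, with percent):

explained: PC1 0.8261 (82.61%), PC2 0.1739 (17.39%);  cumulative: 0.8261, 1


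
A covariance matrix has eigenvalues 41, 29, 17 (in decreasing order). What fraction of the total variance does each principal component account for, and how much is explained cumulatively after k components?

Step 1 — total variance = trace(Sigma) = Σ λ_i = 41 + 29 + 17 = 87.

Step 2 — fraction explained by component i = λ_i / Σ λ:
  PC1: 41/87 = 0.4713
  PC2: 29/87 = 0.3333
  PC3: 17/87 = 0.1954

Step 3 — cumulative fraction after k components = (λ_1 + ... + λ_k) / Σ λ:
  k = 1: 41/87 = 0.4713
  k = 2: (41 + 29)/87 = 70/87 = 0.8046
  k = 3: (41 + 29 + 17)/87 = 87/87 = 1

Summary (fraction, with percent):

explained: PC1 0.4713 (47.13%), PC2 0.3333 (33.33%), PC3 0.1954 (19.54%);  cumulative: 0.4713, 0.8046, 1


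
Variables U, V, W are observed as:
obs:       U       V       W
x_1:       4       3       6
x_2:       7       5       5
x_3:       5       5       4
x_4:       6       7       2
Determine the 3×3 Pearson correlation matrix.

Step 1 — column means:
  mean(U) = (4 + 7 + 5 + 6) / 4 = 22/4 = 5.5
  mean(V) = (3 + 5 + 5 + 7) / 4 = 20/4 = 5
  mean(W) = (6 + 5 + 4 + 2) / 4 = 17/4 = 4.25

Step 2 — sample variances and covariances s[i,j] = (1/(n-1)) · Σ_k (x_{k,i} - mean_i) · (x_{k,j} - mean_j), with n-1 = 3:
  s[U,U] = ((-1.5)·(-1.5) + (1.5)·(1.5) + (-0.5)·(-0.5) + (0.5)·(0.5)) / 3 = 5/3 = 1.6667
  s[U,V] = ((-1.5)·(-2) + (1.5)·(0) + (-0.5)·(0) + (0.5)·(2)) / 3 = 4/3 = 1.3333
  s[U,W] = ((-1.5)·(1.75) + (1.5)·(0.75) + (-0.5)·(-0.25) + (0.5)·(-2.25)) / 3 = -2.5/3 = -0.8333
  s[V,V] = ((-2)·(-2) + (0)·(0) + (0)·(0) + (2)·(2)) / 3 = 8/3 = 2.6667
  s[V,W] = ((-2)·(1.75) + (0)·(0.75) + (0)·(-0.25) + (2)·(-2.25)) / 3 = -8/3 = -2.6667
  s[W,W] = ((1.75)·(1.75) + (0.75)·(0.75) + (-0.25)·(-0.25) + (-2.25)·(-2.25)) / 3 = 8.75/3 = 2.9167
  Sample standard deviations s_i = √(s[i,i]):
  s(U) = √(1.6667) = 1.291
  s(V) = √(2.6667) = 1.633
  s(W) = √(2.9167) = 1.7078

Step 3 — r_{ij} = s_{ij} / (s_i · s_j):
  r[U,U] = 1 (diagonal).
  r[U,V] = 1.3333 / (1.291 · 1.633) = 1.3333 / 2.1082 = 0.6325
  r[U,W] = -0.8333 / (1.291 · 1.7078) = -0.8333 / 2.2048 = -0.378
  r[V,V] = 1 (diagonal).
  r[V,W] = -2.6667 / (1.633 · 1.7078) = -2.6667 / 2.7889 = -0.9562
  r[W,W] = 1 (diagonal).

R is symmetric with unit diagonal. Assembling:

R = [[1, 0.6325, -0.378],
 [0.6325, 1, -0.9562],
 [-0.378, -0.9562, 1]]


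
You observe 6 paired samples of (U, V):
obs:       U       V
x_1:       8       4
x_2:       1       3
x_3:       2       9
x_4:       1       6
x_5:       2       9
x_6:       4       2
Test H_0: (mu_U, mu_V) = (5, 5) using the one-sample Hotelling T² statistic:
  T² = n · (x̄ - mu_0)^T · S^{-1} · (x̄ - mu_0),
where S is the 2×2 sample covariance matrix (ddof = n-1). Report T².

Step 1 — sample mean vector:
  mean(U) = (8 + 1 + 2 + 1 + 2 + 4) / 6 = 18/6 = 3
  mean(V) = (4 + 3 + 9 + 6 + 9 + 2) / 6 = 33/6 = 5.5
  x̄ = (3, 5.5),  deviation x̄ - mu_0 = (3, 5.5) - (5, 5) = (-2, 0.5).

Step 2 — sample covariance matrix, S[i,j] = (1/(n-1)) · Σ_k (x_{k,i} - mean_i) · (x_{k,j} - mean_j), divisor n-1 = 5:
  S[U,U] = ((5)·(5) + (-2)·(-2) + (-1)·(-1) + (-2)·(-2) + (-1)·(-1) + (1)·(1)) / 5 = 36/5 = 7.2
  S[U,V] = ((5)·(-1.5) + (-2)·(-2.5) + (-1)·(3.5) + (-2)·(0.5) + (-1)·(3.5) + (1)·(-3.5)) / 5 = -14/5 = -2.8
  S[V,V] = ((-1.5)·(-1.5) + (-2.5)·(-2.5) + (3.5)·(3.5) + (0.5)·(0.5) + (3.5)·(3.5) + (-3.5)·(-3.5)) / 5 = 45.5/5 = 9.1
  S = [[7.2, -2.8],
 [-2.8, 9.1]].

Step 3 — invert S. det(S) = 7.2·9.1 - (-2.8)² = 57.68.
  S^{-1} = (1/det) · [[d, -b], [-b, a]] = [[0.1578, 0.0485],
 [0.0485, 0.1248]].

Step 4 — quadratic form (x̄ - mu_0)^T · S^{-1} · (x̄ - mu_0):
  S^{-1} · (x̄ - mu_0) = (-0.2913, -0.0347),
  (x̄ - mu_0)^T · [...] = (-2)·(-0.2913) + (0.5)·(-0.0347) = 0.5652.

Step 5 — scale by n: T² = 6 · 0.5652 = 3.3911.

T² ≈ 3.3911


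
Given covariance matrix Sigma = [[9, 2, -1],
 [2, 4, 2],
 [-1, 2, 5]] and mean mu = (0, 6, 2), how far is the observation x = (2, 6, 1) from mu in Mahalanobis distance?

Step 1 — centre the observation: (x - mu) = (2, 0, -1).

Step 2 — invert Sigma (cofactor / det for 3×3, or solve directly):
  Sigma^{-1} = [[0.1429, -0.1071, 0.0714],
 [-0.1071, 0.3929, -0.1786],
 [0.0714, -0.1786, 0.2857]].

Step 3 — form the quadratic (x - mu)^T · Sigma^{-1} · (x - mu):
  Sigma^{-1} · (x - mu) = (0.2143, -0.0357, -0.1429).
  (x - mu)^T · [Sigma^{-1} · (x - mu)] = (2)·(0.2143) + (0)·(-0.0357) + (-1)·(-0.1429) = 0.5714.

Step 4 — take square root: d = √(0.5714) ≈ 0.7559.

d(x, mu) = √(0.5714) ≈ 0.7559
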